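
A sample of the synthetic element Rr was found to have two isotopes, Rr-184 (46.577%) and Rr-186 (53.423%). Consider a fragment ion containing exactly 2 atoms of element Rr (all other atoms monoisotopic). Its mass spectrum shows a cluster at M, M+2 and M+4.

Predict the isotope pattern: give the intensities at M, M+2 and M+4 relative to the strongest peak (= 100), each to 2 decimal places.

The 2 Rr atoms are independent, so intensities follow the terms of (0.46577 + 0.53423)^2.
P(M) = 0.46577^2 = 0.216942
P(M+2) = 2 × 0.46577^1 × 0.53423^1 = 0.497657
P(M+4) = 0.53423^2 = 0.285402
The M+2 peak is largest (0.497657); scaling to 100 gives 43.59 : 100.00 : 57.35.

43.59 : 100.00 : 57.35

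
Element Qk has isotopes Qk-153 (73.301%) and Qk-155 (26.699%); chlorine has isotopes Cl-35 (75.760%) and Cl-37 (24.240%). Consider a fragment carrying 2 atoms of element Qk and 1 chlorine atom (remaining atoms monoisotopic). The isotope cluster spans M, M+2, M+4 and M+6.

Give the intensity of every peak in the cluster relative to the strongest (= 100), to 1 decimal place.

Element Qk pattern (n=2): 0.53730366 : 0.39141268 : 0.07128366
Chlorine pattern (n=1): 0.7576 : 0.2424
Convolve the two distributions (both contribute in 2-u steps):
  M: 0.53730366×0.7576 = 0.407061
  M+2: 0.53730366×0.2424 + 0.39141268×0.7576 = 0.426777
  M+4: 0.39141268×0.2424 + 0.07128366×0.7576 = 0.148883
  M+6: 0.07128366×0.2424 = 0.017279
Scale to base peak (0.426777) = 100: 95.4 : 100.0 : 34.9 : 4.0

95.4 : 100.0 : 34.9 : 4.0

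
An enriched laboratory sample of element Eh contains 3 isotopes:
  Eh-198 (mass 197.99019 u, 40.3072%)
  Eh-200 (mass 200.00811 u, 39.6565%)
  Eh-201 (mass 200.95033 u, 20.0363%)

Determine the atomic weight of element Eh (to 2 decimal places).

Weight each isotope mass by its fractional abundance: 0.403072 × 197.99019 + 0.396565 × 200.00811 + 0.200363 × 200.95033
= 79.804302 + 79.316216 + 40.263011 = 199.383529 u

199.38 u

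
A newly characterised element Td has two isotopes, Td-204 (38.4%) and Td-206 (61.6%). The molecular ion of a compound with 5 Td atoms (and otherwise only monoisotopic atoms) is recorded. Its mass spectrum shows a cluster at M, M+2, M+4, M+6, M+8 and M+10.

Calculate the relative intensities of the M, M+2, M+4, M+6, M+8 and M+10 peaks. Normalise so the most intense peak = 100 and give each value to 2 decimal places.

2.42 : 19.43 : 62.34 : 100.00 : 80.21 : 25.73

Expanding (0.384 + 0.616)^5:
P(M) = 0.384^5 = 0.008349
P(M+2) = 5 × 0.384^4 × 0.616^1 = 0.066969
P(M+4) = 10 × 0.384^3 × 0.616^2 = 0.214860
P(M+6) = 10 × 0.384^2 × 0.616^3 = 0.344671
P(M+8) = 5 × 0.384^1 × 0.616^4 = 0.276455
P(M+10) = 0.616^5 = 0.088696
The M+6 peak is largest (0.344671); scaling to 100 gives 2.42 : 19.43 : 62.34 : 100.00 : 80.21 : 25.73.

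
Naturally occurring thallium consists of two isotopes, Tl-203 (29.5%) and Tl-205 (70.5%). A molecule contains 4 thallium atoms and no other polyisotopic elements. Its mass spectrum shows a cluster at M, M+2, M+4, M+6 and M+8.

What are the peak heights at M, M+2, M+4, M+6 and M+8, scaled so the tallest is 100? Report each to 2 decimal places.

Each Tl atom is independently Tl-203 (p = 0.295) or Tl-205 (q = 0.705); the cluster is the binomial expansion (p + q)^4.
P(M) = 0.295^4 = 0.007573
P(M+2) = 4 × 0.295^3 × 0.705^1 = 0.072396
P(M+4) = 6 × 0.295^2 × 0.705^2 = 0.259522
P(M+6) = 4 × 0.295^1 × 0.705^3 = 0.413475
P(M+8) = 0.705^4 = 0.247034
The M+6 peak is largest (0.413475); scaling to 100 gives 1.83 : 17.51 : 62.77 : 100.00 : 59.75.

1.83 : 17.51 : 62.77 : 100.00 : 59.75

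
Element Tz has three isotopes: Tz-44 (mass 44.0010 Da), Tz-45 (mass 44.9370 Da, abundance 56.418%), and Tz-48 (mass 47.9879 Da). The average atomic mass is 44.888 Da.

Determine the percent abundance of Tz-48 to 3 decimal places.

9.003%

The remaining 43.582% is split between Tz-44 (fraction x) and Tz-48 (fraction 0.43582 − x).
Substituting: 44.0010x + 47.9879(0.43582 − x) = 19.53544334
(44.0010 − 47.9879)x = -1.378643238  ⇒  x = 0.34579, y = 0.09003
Tz-44: 34.579%, Tz-48: 9.003%.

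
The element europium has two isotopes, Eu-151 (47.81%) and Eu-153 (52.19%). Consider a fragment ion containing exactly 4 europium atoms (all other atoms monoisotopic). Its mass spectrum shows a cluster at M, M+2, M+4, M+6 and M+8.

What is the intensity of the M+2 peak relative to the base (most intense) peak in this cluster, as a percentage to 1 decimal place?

61.1%

Term probabilities: M 0.0522, M+2 0.2281, M+4 0.3736, M+6 0.2719, M+8 0.0742. Base peak = M+4.
P(M+4) = C(4,2) × 0.4781^2 × 0.5219^2 = 6 × 0.22857961 × 0.27237961 = 0.373563 (base)
P(M+2) = C(4,1) × 0.4781^3 × 0.5219^1 = 4 × 0.10928391 × 0.5219 = 0.228141
Relative intensity = 0.228141 / 0.373563 × 100 = 61.1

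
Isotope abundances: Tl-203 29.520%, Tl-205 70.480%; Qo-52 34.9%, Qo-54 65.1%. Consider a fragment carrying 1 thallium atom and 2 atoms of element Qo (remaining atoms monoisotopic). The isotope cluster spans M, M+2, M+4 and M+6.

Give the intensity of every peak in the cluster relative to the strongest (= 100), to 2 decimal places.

Thallium pattern (n=1): 0.2952 : 0.7048
Element Qo pattern (n=2): 0.121801 : 0.454398 : 0.423801
Convolve the two distributions (both contribute in 2-u steps):
  M: 0.2952×0.121801 = 0.035956
  M+2: 0.2952×0.454398 + 0.7048×0.121801 = 0.219984
  M+4: 0.2952×0.423801 + 0.7048×0.454398 = 0.445366
  M+6: 0.7048×0.423801 = 0.298695
Scale to base peak (0.445366) = 100: 8.07 : 49.39 : 100.00 : 67.07

8.07 : 49.39 : 100.00 : 67.07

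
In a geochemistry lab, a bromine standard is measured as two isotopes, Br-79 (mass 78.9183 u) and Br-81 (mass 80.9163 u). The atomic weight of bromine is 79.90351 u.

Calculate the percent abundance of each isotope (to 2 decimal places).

Br-79: 50.69%, Br-81: 49.31%

With x = fraction of Br-79 (so Br-81 is 1 − x):
78.9183·x + 80.9163·(1 − x) = 79.90351
(78.9183 − 80.9163)·x = 79.90351 − 80.9163
x = -1.01279 / -1.9980 = 0.50690 → 50.69% Br-79, 49.31% Br-81.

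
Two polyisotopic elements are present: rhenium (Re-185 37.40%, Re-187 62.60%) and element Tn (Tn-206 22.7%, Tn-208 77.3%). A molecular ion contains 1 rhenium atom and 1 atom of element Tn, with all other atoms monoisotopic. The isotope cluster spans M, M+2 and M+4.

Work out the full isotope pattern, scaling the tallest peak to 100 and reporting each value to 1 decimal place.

17.5 : 89.1 : 100.0

Rhenium pattern (n=1): 0.3740 : 0.6260
Element Tn pattern (n=1): 0.2270 : 0.7730
Convolve the two distributions (both contribute in 2-u steps):
  M: 0.3740×0.2270 = 0.084898
  M+2: 0.3740×0.7730 + 0.6260×0.2270 = 0.431204
  M+4: 0.6260×0.7730 = 0.483898
Scale to base peak (0.483898) = 100: 17.5 : 89.1 : 100.0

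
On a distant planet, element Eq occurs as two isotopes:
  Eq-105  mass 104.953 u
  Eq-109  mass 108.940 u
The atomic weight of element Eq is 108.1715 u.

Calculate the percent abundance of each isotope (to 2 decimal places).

Eq-105: 19.28%, Eq-109: 80.72%

Writing the weighted mean with unknown fraction x of Eq-105:
104.953·x + 108.940·(1 − x) = 108.1715
(104.953 − 108.940)·x = 108.1715 − 108.940
x = -0.7685 / -3.987 = 0.19275 → 19.28% Eq-105, 80.72% Eq-109.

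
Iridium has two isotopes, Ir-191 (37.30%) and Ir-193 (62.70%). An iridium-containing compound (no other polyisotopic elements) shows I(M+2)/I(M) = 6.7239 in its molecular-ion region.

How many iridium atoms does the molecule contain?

The M+2/M ratio from n Ir atoms is n · q/p = n · 0.6270/0.3730.
n = 6.7239 × 0.3730/0.6270 = 4.00 ≈ 4

4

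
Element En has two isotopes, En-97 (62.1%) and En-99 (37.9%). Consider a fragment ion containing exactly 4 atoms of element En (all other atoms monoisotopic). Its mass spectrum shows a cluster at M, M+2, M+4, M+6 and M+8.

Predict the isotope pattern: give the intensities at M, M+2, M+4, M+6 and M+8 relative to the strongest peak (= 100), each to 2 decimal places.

40.96 : 100.00 : 91.55 : 37.25 : 5.68

Each En atom is independently En-97 (p = 0.621) or En-99 (q = 0.379); the cluster is the binomial expansion (p + q)^4.
P(M) = 0.621^4 = 0.148719
P(M+2) = 4 × 0.621^3 × 0.379^1 = 0.363056
P(M+4) = 6 × 0.621^2 × 0.379^2 = 0.332363
P(M+6) = 4 × 0.621^1 × 0.379^3 = 0.135229
P(M+8) = 0.379^4 = 0.020633
The M+2 peak is largest (0.363056); scaling to 100 gives 40.96 : 100.00 : 91.55 : 37.25 : 5.68.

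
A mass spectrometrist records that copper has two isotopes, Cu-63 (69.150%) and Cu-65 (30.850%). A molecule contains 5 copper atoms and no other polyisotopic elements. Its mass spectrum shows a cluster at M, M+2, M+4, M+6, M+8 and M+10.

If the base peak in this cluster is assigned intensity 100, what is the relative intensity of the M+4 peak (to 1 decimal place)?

89.2

Binomial terms of (0.69150 + 0.30850)^5: M 0.1581, M+2 0.3527, M+4 0.3147, M+6 0.1404, M+8 0.0313, M+10 0.0028 → M+2 is the base peak.
P(M+2) = C(5,1) × 0.69150^4 × 0.30850^1 = 5 × 0.2286487 × 0.3085 = 0.352691 (base)
P(M+4) = C(5,2) × 0.69150^3 × 0.30850^2 = 10 × 0.33065611 × 0.09517225 = 0.314693
Relative intensity = 0.314693 / 0.352691 × 100 = 89.2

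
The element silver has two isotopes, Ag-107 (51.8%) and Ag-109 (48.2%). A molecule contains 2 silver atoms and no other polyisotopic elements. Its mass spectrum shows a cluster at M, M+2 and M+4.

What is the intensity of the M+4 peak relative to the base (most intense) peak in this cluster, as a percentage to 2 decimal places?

Term probabilities: M 0.2683, M+2 0.4994, M+4 0.2323. Base peak = M+2.
P(M+2) = C(2,1) × 0.518^1 × 0.482^1 = 2 × 0.5180 × 0.4820 = 0.499352 (base)
P(M+4) = C(2,2) × 0.518^0 × 0.482^2 = 1 × 1.0000 × 0.232324 = 0.232324
Relative intensity = 0.232324 / 0.499352 × 100 = 46.53

46.53%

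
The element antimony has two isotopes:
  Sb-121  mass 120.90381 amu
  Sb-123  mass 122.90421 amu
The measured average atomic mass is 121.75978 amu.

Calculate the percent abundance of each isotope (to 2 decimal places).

Writing the weighted mean with unknown fraction x of Sb-121:
120.90381·x + 122.90421·(1 − x) = 121.75978
(120.90381 − 122.90421)·x = 121.75978 − 122.90421
x = -1.14443 / -2.00040 = 0.57210 → 57.21% Sb-121, 42.79% Sb-123.

Sb-121: 57.21%, Sb-123: 42.79%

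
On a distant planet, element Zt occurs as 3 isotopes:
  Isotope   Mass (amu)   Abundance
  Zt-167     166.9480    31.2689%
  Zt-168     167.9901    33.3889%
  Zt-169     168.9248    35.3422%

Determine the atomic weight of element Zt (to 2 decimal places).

167.99 amu

Weight each isotope mass by its fractional abundance: 0.312689 × 166.9480 + 0.333889 × 167.9901 + 0.353422 × 168.9248
= 52.20280 + 56.09005 + 59.70174 = 167.99459 amu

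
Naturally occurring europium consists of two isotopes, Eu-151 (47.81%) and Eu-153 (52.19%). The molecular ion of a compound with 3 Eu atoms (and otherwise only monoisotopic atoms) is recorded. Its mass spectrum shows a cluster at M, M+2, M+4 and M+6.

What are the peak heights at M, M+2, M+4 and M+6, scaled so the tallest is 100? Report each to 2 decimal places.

27.97 : 91.61 : 100.00 : 36.39

Each Eu atom is independently Eu-151 (p = 0.4781) or Eu-153 (q = 0.5219); the cluster is the binomial expansion (p + q)^3.
P(M) = 0.4781^3 = 0.109284
P(M+2) = 3 × 0.4781^2 × 0.5219^1 = 0.357887
P(M+4) = 3 × 0.4781^1 × 0.5219^2 = 0.390674
P(M+6) = 0.5219^3 = 0.142155
The M+4 peak is largest (0.390674); scaling to 100 gives 27.97 : 91.61 : 100.00 : 36.39.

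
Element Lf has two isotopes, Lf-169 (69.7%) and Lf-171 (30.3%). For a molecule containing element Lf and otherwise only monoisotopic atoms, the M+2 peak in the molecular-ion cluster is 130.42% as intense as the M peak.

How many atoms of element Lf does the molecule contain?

3

For n independent Lf atoms, I(M+2)/I(M) = n · (abundance Lf-171) / (abundance Lf-169) = n · 0.303/0.697.
n = 1.3042 × 0.697/0.303 = 3.00 ≈ 3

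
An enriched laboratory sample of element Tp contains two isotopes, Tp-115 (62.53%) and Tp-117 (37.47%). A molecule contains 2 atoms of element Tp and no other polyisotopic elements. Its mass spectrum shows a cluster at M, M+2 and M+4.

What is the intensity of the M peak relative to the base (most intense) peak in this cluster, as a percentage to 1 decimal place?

83.4%

Binomial terms of (0.6253 + 0.3747)^2: M 0.3910, M+2 0.4686, M+4 0.1404 → M+2 is the base peak.
P(M+2) = C(2,1) × 0.6253^1 × 0.3747^1 = 2 × 0.6253 × 0.3747 = 0.468600 (base)
P(M) = C(2,0) × 0.6253^2 × 0.3747^0 = 1 × 0.39100009 × 1.0000 = 0.391000
Relative intensity = 0.391000 / 0.468600 × 100 = 83.4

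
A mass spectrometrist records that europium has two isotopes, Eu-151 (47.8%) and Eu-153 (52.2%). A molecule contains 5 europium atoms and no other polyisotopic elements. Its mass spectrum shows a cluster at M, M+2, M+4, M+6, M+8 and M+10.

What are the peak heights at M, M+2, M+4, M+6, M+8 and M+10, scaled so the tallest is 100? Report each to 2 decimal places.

7.68 : 41.93 : 91.57 : 100.00 : 54.60 : 11.93

Each Eu atom is independently Eu-151 (p = 0.478) or Eu-153 (q = 0.522); the cluster is the binomial expansion (p + q)^5.
P(M) = 0.478^5 = 0.024954
P(M+2) = 5 × 0.478^4 × 0.522^1 = 0.136255
P(M+4) = 10 × 0.478^3 × 0.522^2 = 0.297594
P(M+6) = 10 × 0.478^2 × 0.522^3 = 0.324988
P(M+8) = 5 × 0.478^1 × 0.522^4 = 0.177452
P(M+10) = 0.522^5 = 0.038757
The M+6 peak is largest (0.324988); scaling to 100 gives 7.68 : 41.93 : 91.57 : 100.00 : 54.60 : 11.93.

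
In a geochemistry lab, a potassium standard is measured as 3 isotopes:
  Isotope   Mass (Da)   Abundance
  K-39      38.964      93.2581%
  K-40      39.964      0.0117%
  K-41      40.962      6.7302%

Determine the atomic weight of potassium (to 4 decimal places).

Ar = Σ fᵢ·mᵢ = 0.932581 × 38.964 + 0.000117 × 39.964 + 0.067302 × 40.962
= 36.33709 + 0.00468 + 2.75682 = 39.09859 Da

39.0986 Da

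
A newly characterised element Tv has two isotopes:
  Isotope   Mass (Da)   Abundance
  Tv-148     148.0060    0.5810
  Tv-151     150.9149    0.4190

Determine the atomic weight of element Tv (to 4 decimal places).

149.2248 Da

Ar = Σ fᵢ·mᵢ = 0.5810 × 148.0060 + 0.4190 × 150.9149
= 85.99149 + 63.23334 = 149.22483 Da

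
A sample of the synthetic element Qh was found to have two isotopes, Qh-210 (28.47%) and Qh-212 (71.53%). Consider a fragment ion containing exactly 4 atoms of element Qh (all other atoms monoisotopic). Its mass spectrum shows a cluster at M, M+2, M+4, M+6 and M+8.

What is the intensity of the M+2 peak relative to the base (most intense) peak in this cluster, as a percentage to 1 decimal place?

15.8%

Term probabilities: M 0.0066, M+2 0.0660, M+4 0.2488, M+6 0.4168, M+8 0.2618. Base peak = M+6.
P(M+6) = C(4,3) × 0.2847^1 × 0.7153^3 = 4 × 0.2847 × 0.36598617 = 0.416785 (base)
P(M+2) = C(4,1) × 0.2847^3 × 0.7153^1 = 4 × 0.0230761 × 0.7153 = 0.066025
Relative intensity = 0.066025 / 0.416785 × 100 = 15.8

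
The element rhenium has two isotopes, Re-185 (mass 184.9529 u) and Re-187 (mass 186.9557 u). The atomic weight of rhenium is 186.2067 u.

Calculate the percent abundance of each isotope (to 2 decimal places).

Re-185: 37.40%, Re-187: 62.60%

With x = fraction of Re-185 (so Re-187 is 1 − x):
184.9529·x + 186.9557·(1 − x) = 186.2067
(184.9529 − 186.9557)·x = 186.2067 − 186.9557
x = -0.7490 / -2.0028 = 0.37398 → 37.40% Re-185, 62.60% Re-187.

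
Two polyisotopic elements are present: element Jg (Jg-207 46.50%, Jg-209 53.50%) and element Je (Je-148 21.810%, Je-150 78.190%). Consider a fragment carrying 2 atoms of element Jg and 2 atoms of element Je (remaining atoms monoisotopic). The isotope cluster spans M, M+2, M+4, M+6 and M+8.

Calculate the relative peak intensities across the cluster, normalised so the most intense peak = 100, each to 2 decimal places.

2.56 : 24.24 : 78.52 : 100.00 : 43.55

Element Jg pattern (n=2): 0.216225 : 0.49755 : 0.286225
Element Je pattern (n=2): 0.04756761 : 0.34106478 : 0.61136761
Convolve the two distributions (both contribute in 2-u steps):
  M: 0.216225×0.04756761 = 0.010285
  M+2: 0.216225×0.34106478 + 0.49755×0.04756761 = 0.097414
  M+4: 0.216225×0.61136761 + 0.49755×0.34106478 + 0.286225×0.04756761 = 0.315505
  M+6: 0.49755×0.61136761 + 0.286225×0.34106478 = 0.401807
  M+8: 0.286225×0.61136761 = 0.174989
Scale to base peak (0.401807) = 100: 2.56 : 24.24 : 78.52 : 100.00 : 43.55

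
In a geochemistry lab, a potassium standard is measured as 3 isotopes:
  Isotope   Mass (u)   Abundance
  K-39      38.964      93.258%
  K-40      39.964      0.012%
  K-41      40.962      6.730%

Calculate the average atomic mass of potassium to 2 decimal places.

39.10 u

Average mass = Σ (abundance × isotope mass) = 0.93258 × 38.964 + 0.00012 × 39.964 + 0.06730 × 40.962
= 36.3370 + 0.0048 + 2.7567 = 39.0985 u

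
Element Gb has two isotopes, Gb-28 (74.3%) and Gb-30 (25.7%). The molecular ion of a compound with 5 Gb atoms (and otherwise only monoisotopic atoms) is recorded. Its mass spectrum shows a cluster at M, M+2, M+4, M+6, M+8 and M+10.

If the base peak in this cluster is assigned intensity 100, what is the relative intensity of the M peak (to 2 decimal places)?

(0.743 + 0.257)^5 gives M 0.2264, M+2 0.3916, M+4 0.2709, M+6 0.0937, M+8 0.0162, M+10 0.0011; the largest is M+2.
P(M+2) = C(5,1) × 0.743^4 × 0.257^1 = 5 × 0.3047581 × 0.2570 = 0.391614 (base)
P(M) = C(5,0) × 0.743^5 × 0.257^0 = 1 × 0.22643527 × 1.0000 = 0.226435
Relative intensity = 0.226435 / 0.391614 × 100 = 57.82

57.82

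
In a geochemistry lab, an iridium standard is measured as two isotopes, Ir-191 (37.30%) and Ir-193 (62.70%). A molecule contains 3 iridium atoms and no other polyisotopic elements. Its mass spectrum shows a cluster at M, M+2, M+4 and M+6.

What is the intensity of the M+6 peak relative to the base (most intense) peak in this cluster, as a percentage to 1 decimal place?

Term probabilities: M 0.0519, M+2 0.2617, M+4 0.4399, M+6 0.2465. Base peak = M+4.
P(M+4) = C(3,2) × 0.3730^1 × 0.6270^2 = 3 × 0.3730 × 0.393129 = 0.439911 (base)
P(M+6) = C(3,3) × 0.3730^0 × 0.6270^3 = 1 × 1.0000 × 0.24649188 = 0.246492
Relative intensity = 0.246492 / 0.439911 × 100 = 56.0

56.0%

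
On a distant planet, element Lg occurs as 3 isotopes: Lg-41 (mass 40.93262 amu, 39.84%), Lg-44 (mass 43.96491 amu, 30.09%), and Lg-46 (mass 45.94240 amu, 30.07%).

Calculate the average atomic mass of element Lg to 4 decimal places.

Average mass = Σ (abundance × isotope mass) = 0.3984 × 40.93262 + 0.3009 × 43.96491 + 0.3007 × 45.94240
= 16.307556 + 13.229041 + 13.814880 = 43.351477 amu

43.3515 amu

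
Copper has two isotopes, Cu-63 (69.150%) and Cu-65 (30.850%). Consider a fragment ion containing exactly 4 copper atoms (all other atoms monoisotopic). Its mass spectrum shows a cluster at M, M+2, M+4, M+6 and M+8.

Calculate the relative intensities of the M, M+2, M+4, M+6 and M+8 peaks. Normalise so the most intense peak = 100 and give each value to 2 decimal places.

56.04 : 100.00 : 66.92 : 19.90 : 2.22

The 4 Cu atoms are independent, so intensities follow the terms of (0.69150 + 0.30850)^4.
P(M) = 0.69150^4 = 0.228649
P(M+2) = 4 × 0.69150^3 × 0.30850^1 = 0.408030
P(M+4) = 6 × 0.69150^2 × 0.30850^2 = 0.273052
P(M+6) = 4 × 0.69150^1 × 0.30850^3 = 0.081212
P(M+8) = 0.30850^4 = 0.009058
The M+2 peak is largest (0.408030); scaling to 100 gives 56.04 : 100.00 : 66.92 : 19.90 : 2.22.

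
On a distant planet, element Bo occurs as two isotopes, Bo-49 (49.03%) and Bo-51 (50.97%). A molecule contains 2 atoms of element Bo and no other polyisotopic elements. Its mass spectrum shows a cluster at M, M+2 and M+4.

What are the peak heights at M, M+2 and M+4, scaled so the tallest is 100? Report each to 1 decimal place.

Expanding (0.4903 + 0.5097)^2:
P(M) = 0.4903^2 = 0.240394
P(M+2) = 2 × 0.4903^1 × 0.5097^1 = 0.499812
P(M+4) = 0.5097^2 = 0.259794
The M+2 peak is largest (0.499812); scaling to 100 gives 48.1 : 100.0 : 52.0.

48.1 : 100.0 : 52.0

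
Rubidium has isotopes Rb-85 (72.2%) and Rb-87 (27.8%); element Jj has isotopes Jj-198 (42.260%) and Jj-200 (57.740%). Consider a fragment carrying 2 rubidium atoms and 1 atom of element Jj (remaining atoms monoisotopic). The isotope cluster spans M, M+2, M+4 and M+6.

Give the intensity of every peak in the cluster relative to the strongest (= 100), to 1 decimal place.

46.8 : 100.0 : 56.2 : 9.5

Rubidium pattern (n=2): 0.521284 : 0.401432 : 0.077284
Element Jj pattern (n=1): 0.4226 : 0.5774
Convolve the two distributions (both contribute in 2-u steps):
  M: 0.521284×0.4226 = 0.220295
  M+2: 0.521284×0.5774 + 0.401432×0.4226 = 0.470635
  M+4: 0.401432×0.5774 + 0.077284×0.4226 = 0.264447
  M+6: 0.077284×0.5774 = 0.044624
Scale to base peak (0.470635) = 100: 46.8 : 100.0 : 56.2 : 9.5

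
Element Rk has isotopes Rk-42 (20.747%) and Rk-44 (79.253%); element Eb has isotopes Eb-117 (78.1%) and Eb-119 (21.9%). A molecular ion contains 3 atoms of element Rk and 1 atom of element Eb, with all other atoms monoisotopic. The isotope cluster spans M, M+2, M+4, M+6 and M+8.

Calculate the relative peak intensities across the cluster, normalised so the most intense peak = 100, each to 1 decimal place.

1.5 : 17.3 : 69.1 : 100.0 : 23.0

Element Rk pattern (n=3): 0.0089303 : 0.10234051 : 0.39093809 : 0.49779111
Element Eb pattern (n=1): 0.7810 : 0.2190
Convolve the two distributions (both contribute in 2-u steps):
  M: 0.0089303×0.7810 = 0.006975
  M+2: 0.0089303×0.2190 + 0.10234051×0.7810 = 0.081884
  M+4: 0.10234051×0.2190 + 0.39093809×0.7810 = 0.327735
  M+6: 0.39093809×0.2190 + 0.49779111×0.7810 = 0.474390
  M+8: 0.49779111×0.2190 = 0.109016
Scale to base peak (0.474390) = 100: 1.5 : 17.3 : 69.1 : 100.0 : 23.0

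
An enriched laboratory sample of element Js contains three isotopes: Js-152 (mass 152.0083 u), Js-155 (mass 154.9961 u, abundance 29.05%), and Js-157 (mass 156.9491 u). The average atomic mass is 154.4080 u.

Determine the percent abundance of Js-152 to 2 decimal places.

Let x and y be the fractions of Js-152 and Js-157. Then x + y = 1 − 0.2905 = 0.7095 and 152.0083x + 156.9491y = 154.4080 − 0.2905×154.9961 = 109.38163295.
Substituting: 152.0083x + 156.9491(0.7095 − x) = 109.38163295
(152.0083 − 156.9491)x = -1.9737535  ⇒  x = 0.39948, y = 0.31002
Js-152: 39.95%, Js-157: 31.00%.

39.95%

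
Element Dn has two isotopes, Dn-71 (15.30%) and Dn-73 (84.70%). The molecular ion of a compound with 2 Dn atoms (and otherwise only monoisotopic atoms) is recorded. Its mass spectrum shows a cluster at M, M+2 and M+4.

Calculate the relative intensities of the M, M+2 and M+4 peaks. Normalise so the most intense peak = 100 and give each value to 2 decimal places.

The 2 Dn atoms are independent, so intensities follow the terms of (0.1530 + 0.8470)^2.
P(M) = 0.1530^2 = 0.023409
P(M+2) = 2 × 0.1530^1 × 0.8470^1 = 0.259182
P(M+4) = 0.8470^2 = 0.717409
The M+4 peak is largest (0.717409); scaling to 100 gives 3.26 : 36.13 : 100.00.

3.26 : 36.13 : 100.00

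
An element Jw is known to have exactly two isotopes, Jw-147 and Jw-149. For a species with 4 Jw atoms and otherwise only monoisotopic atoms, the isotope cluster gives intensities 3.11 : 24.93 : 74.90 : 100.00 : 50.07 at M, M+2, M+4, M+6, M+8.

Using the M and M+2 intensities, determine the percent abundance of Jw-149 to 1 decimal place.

66.7%

Let p = fractional abundance of Jw-147. I(M+2)/I(M) = [C(4,1)·p^3·(1−p)] / p^4 = 4·(1−p)/p = 24.93/3.11 = 8.0161
(1−p)/p = 8.0161/4 = 2.0040  ⇒  p = 1/(1 + 2.0040) = 0.3329
Jw-147: 33.3%, Jw-149: 66.7%.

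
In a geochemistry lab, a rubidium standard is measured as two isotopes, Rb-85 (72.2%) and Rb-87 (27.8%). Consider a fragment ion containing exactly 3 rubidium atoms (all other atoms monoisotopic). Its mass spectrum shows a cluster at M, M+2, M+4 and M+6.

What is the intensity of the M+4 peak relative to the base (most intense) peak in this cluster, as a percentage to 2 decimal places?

38.50%

(0.722 + 0.278)^3 gives M 0.3764, M+2 0.4348, M+4 0.1674, M+6 0.0215; the largest is M+2.
P(M+2) = C(3,1) × 0.722^2 × 0.278^1 = 3 × 0.521284 × 0.2780 = 0.434751 (base)
P(M+4) = C(3,2) × 0.722^1 × 0.278^2 = 3 × 0.7220 × 0.077284 = 0.167397
Relative intensity = 0.167397 / 0.434751 × 100 = 38.50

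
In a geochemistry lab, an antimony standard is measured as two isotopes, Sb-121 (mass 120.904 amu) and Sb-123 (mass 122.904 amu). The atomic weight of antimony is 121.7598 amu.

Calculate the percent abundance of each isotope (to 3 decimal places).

Sb-121: 57.210%, Sb-123: 42.790%

Let x be the fractional abundance of Sb-121; then Sb-123 has abundance 1 − x.
120.904·x + 122.904·(1 − x) = 121.7598
(120.904 − 122.904)·x = 121.7598 − 122.904
x = -1.1442 / -2.000 = 0.57210 → 57.210% Sb-121, 42.790% Sb-123.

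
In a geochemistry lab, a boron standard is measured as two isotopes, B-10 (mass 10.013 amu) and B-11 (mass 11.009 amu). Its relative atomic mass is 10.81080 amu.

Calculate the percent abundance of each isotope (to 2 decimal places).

Writing the weighted mean with unknown fraction x of B-10:
10.013·x + 11.009·(1 − x) = 10.81080
(10.013 − 11.009)·x = 10.81080 − 11.009
x = -0.19820 / -0.996 = 0.19900 → 19.90% B-10, 80.10% B-11.

B-10: 19.90%, B-11: 80.10%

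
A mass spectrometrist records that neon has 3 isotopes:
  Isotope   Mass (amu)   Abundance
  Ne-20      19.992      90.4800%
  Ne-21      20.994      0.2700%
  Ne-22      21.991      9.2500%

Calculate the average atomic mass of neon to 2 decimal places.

The abundance-weighted mean is 0.904800 × 19.992 + 0.002700 × 20.994 + 0.092500 × 21.991
= 18.0888 + 0.0567 + 2.0342 = 20.1797 amu

20.18 amu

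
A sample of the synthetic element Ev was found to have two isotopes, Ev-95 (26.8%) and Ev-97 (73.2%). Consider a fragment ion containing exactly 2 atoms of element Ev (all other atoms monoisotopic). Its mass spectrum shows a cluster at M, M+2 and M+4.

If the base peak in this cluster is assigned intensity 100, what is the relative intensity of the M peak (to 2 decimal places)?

Binomial terms of (0.268 + 0.732)^2: M 0.0718, M+2 0.3924, M+4 0.5358 → M+4 is the base peak.
P(M+4) = C(2,2) × 0.268^0 × 0.732^2 = 1 × 1.0000 × 0.535824 = 0.535824 (base)
P(M) = C(2,0) × 0.268^2 × 0.732^0 = 1 × 0.071824 × 1.0000 = 0.071824
Relative intensity = 0.071824 / 0.535824 × 100 = 13.40

13.40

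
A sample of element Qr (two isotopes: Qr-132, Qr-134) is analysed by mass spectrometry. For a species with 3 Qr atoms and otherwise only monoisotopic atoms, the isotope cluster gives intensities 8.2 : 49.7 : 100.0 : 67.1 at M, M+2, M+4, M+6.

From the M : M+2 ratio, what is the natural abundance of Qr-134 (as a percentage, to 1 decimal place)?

66.9%

Let p = fractional abundance of Qr-132. I(M+2)/I(M) = [C(3,1)·p^2·(1−p)] / p^3 = 3·(1−p)/p = 49.7/8.2 = 6.0610
(1−p)/p = 6.0610/3 = 2.0203  ⇒  p = 1/(1 + 2.0203) = 0.3311
Qr-132: 33.1%, Qr-134: 66.9%.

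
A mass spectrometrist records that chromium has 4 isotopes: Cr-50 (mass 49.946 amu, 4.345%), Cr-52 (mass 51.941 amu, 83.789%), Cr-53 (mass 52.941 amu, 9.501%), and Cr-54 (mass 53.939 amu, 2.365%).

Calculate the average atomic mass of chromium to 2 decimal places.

52.00 amu

Average mass = Σ (abundance × isotope mass) = 0.04345 × 49.946 + 0.83789 × 51.941 + 0.09501 × 52.941 + 0.02365 × 53.939
= 2.1702 + 43.5208 + 5.0299 + 1.2757 = 51.9966 amu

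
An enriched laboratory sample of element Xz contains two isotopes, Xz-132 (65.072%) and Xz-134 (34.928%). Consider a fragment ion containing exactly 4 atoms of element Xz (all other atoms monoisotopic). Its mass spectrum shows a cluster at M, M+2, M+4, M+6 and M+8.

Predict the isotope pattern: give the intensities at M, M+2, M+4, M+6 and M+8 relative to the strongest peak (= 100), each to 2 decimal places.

Expanding (0.65072 + 0.34928)^4:
P(M) = 0.65072^4 = 0.179298
P(M+2) = 4 × 0.65072^3 × 0.34928^1 = 0.384961
P(M+4) = 6 × 0.65072^2 × 0.34928^2 = 0.309947
P(M+6) = 4 × 0.65072^1 × 0.34928^3 = 0.110911
P(M+8) = 0.34928^4 = 0.014883
The M+2 peak is largest (0.384961); scaling to 100 gives 46.58 : 100.00 : 80.51 : 28.81 : 3.87.

46.58 : 100.00 : 80.51 : 28.81 : 3.87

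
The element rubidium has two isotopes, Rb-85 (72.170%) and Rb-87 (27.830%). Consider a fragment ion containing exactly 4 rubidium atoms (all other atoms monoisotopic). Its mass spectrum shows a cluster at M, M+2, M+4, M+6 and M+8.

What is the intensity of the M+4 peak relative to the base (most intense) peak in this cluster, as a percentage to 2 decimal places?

Binomial terms of (0.72170 + 0.27830)^4: M 0.2713, M+2 0.4184, M+4 0.2420, M+6 0.0622, M+8 0.0060 → M+2 is the base peak.
P(M+2) = C(4,1) × 0.72170^3 × 0.27830^1 = 4 × 0.37589809 × 0.2783 = 0.418450 (base)
P(M+4) = C(4,2) × 0.72170^2 × 0.27830^2 = 6 × 0.52085089 × 0.07745089 = 0.242042
Relative intensity = 0.242042 / 0.418450 × 100 = 57.84

57.84%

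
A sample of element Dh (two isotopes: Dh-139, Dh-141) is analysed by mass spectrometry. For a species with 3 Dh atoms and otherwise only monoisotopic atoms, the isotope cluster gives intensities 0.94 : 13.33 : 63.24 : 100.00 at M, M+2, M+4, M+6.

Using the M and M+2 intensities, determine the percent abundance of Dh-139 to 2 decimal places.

17.46%

Write p for the Dh-139 fraction. I(M+2)/I(M) = [C(3,1)·p^2·(1−p)] / p^3 = 3·(1−p)/p = 13.33/0.94 = 14.1809
(1−p)/p = 14.1809/3 = 4.7270  ⇒  p = 1/(1 + 4.7270) = 0.1746
Dh-139: 17.46%, Dh-141: 82.54%.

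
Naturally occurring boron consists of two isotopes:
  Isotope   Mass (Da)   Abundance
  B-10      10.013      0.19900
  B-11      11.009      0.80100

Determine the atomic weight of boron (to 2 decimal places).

10.81 Da

Ar = Σ fᵢ·mᵢ = 0.19900 × 10.013 + 0.80100 × 11.009
= 1.9926 + 8.8182 = 10.8108 Da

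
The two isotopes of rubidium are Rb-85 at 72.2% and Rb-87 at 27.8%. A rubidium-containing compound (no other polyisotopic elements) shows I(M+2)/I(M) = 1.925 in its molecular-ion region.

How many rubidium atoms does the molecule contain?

5

The M+2/M ratio from n Rb atoms is n · q/p = n · 0.278/0.722.
n = 1.925 × 0.722/0.278 = 5.00 ≈ 5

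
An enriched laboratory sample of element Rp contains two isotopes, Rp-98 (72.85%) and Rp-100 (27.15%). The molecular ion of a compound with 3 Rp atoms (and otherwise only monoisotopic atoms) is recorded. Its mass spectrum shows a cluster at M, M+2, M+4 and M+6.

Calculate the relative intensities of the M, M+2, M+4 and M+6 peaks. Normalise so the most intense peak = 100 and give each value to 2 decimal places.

89.44 : 100.00 : 37.27 : 4.63

The 3 Rp atoms are independent, so intensities follow the terms of (0.7285 + 0.2715)^3.
P(M) = 0.7285^3 = 0.386624
P(M+2) = 3 × 0.7285^2 × 0.2715^1 = 0.432265
P(M+4) = 3 × 0.7285^1 × 0.2715^2 = 0.161098
P(M+6) = 0.2715^3 = 0.020013
The M+2 peak is largest (0.432265); scaling to 100 gives 89.44 : 100.00 : 37.27 : 4.63.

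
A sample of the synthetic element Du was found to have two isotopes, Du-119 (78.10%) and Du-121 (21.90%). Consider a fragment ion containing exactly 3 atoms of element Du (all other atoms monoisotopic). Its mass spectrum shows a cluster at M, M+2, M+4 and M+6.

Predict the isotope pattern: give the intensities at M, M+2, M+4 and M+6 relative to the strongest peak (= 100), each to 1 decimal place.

The 3 Du atoms are independent, so intensities follow the terms of (0.7810 + 0.2190)^3.
P(M) = 0.7810^3 = 0.476380
P(M+2) = 3 × 0.7810^2 × 0.2190^1 = 0.400744
P(M+4) = 3 × 0.7810^1 × 0.2190^2 = 0.112373
P(M+6) = 0.2190^3 = 0.010503
The M peak is largest (0.476380); scaling to 100 gives 100.0 : 84.1 : 23.6 : 2.2.

100.0 : 84.1 : 23.6 : 2.2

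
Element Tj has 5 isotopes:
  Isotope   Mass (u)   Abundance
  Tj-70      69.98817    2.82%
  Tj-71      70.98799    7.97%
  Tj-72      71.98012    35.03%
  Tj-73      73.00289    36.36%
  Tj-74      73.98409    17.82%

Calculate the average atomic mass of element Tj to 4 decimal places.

Average mass = Σ (abundance × isotope mass) = 0.0282 × 69.98817 + 0.0797 × 70.98799 + 0.3503 × 71.98012 + 0.3636 × 73.00289 + 0.1782 × 73.98409
= 1.973666 + 5.657743 + 25.214636 + 26.543851 + 13.183965 = 72.573861 u

72.5739 u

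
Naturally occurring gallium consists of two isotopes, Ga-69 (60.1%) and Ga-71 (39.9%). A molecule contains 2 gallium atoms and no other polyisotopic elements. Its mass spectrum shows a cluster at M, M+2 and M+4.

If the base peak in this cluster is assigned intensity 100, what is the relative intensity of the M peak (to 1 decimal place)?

Term probabilities: M 0.3612, M+2 0.4796, M+4 0.1592. Base peak = M+2.
P(M+2) = C(2,1) × 0.601^1 × 0.399^1 = 2 × 0.6010 × 0.3990 = 0.479598 (base)
P(M) = C(2,0) × 0.601^2 × 0.399^0 = 1 × 0.361201 × 1.0000 = 0.361201
Relative intensity = 0.361201 / 0.479598 × 100 = 75.3

75.3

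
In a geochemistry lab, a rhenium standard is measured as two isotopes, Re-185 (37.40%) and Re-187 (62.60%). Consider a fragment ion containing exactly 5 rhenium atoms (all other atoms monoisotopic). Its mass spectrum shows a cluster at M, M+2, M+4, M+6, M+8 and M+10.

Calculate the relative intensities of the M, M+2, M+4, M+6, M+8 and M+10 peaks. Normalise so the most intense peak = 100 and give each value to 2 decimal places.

2.13 : 17.85 : 59.74 : 100.00 : 83.69 : 28.02

The 5 Re atoms are independent, so intensities follow the terms of (0.3740 + 0.6260)^5.
P(M) = 0.3740^5 = 0.007317
P(M+2) = 5 × 0.3740^4 × 0.6260^1 = 0.061239
P(M+4) = 10 × 0.3740^3 × 0.6260^2 = 0.205005
P(M+6) = 10 × 0.3740^2 × 0.6260^3 = 0.343136
P(M+8) = 5 × 0.3740^1 × 0.6260^4 = 0.287170
P(M+10) = 0.6260^5 = 0.096133
The M+6 peak is largest (0.343136); scaling to 100 gives 2.13 : 17.85 : 59.74 : 100.00 : 83.69 : 28.02.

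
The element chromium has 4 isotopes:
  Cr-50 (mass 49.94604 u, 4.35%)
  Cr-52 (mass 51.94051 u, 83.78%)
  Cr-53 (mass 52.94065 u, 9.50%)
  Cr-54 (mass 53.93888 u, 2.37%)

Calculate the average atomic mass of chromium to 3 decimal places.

51.996 u

Average mass = Σ (abundance × isotope mass) = 0.0435 × 49.94604 + 0.8378 × 51.94051 + 0.0950 × 52.94065 + 0.0237 × 53.93888
= 2.172653 + 43.515759 + 5.029362 + 1.278351 = 51.996125 u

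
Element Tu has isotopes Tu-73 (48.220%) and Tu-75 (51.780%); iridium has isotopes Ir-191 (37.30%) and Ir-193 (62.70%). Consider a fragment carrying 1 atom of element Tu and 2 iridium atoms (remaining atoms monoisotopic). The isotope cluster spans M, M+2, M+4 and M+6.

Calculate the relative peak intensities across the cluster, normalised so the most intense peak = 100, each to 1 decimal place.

15.5 : 68.9 : 100.0 : 47.1

Element Tu pattern (n=1): 0.4822 : 0.5178
Iridium pattern (n=2): 0.139129 : 0.467742 : 0.393129
Convolve the two distributions (both contribute in 2-u steps):
  M: 0.4822×0.139129 = 0.067088
  M+2: 0.4822×0.467742 + 0.5178×0.139129 = 0.297586
  M+4: 0.4822×0.393129 + 0.5178×0.467742 = 0.431764
  M+6: 0.5178×0.393129 = 0.203562
Scale to base peak (0.431764) = 100: 15.5 : 68.9 : 100.0 : 47.1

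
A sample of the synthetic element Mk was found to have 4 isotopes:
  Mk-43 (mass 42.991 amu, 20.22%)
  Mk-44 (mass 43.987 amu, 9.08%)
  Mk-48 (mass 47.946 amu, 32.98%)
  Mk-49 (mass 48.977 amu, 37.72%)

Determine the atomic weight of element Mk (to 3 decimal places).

Weight each isotope mass by its fractional abundance: 0.2022 × 42.991 + 0.0908 × 43.987 + 0.3298 × 47.946 + 0.3772 × 48.977
= 8.6928 + 3.9940 + 15.8126 + 18.4741 = 46.9735 amu

46.974 amu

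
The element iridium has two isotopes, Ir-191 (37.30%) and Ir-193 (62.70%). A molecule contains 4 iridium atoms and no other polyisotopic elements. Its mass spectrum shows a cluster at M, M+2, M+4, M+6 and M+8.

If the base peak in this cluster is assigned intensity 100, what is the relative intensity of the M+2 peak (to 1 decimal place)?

Term probabilities: M 0.0194, M+2 0.1302, M+4 0.3282, M+6 0.3678, M+8 0.1546. Base peak = M+6.
P(M+6) = C(4,3) × 0.3730^1 × 0.6270^3 = 4 × 0.3730 × 0.24649188 = 0.367766 (base)
P(M+2) = C(4,1) × 0.3730^3 × 0.6270^1 = 4 × 0.05189512 × 0.6270 = 0.130153
Relative intensity = 0.130153 / 0.367766 × 100 = 35.4

35.4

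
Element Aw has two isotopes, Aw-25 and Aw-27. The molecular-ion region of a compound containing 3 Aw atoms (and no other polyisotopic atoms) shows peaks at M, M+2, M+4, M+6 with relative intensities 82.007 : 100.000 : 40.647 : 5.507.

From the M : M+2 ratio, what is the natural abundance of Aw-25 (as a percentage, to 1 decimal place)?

71.1%

Write p for the Aw-25 fraction. I(M+2)/I(M) = [C(3,1)·p^2·(1−p)] / p^3 = 3·(1−p)/p = 100.000/82.007 = 1.2194
(1−p)/p = 1.2194/3 = 0.4065  ⇒  p = 1/(1 + 0.4065) = 0.7110
Aw-25: 71.1%, Aw-27: 28.9%.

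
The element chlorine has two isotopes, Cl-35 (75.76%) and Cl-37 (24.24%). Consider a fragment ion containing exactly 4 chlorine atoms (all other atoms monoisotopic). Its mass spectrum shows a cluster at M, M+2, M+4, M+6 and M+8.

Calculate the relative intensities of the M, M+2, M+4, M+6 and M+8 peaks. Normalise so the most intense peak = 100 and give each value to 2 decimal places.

78.14 : 100.00 : 47.99 : 10.24 : 0.82

Expanding (0.7576 + 0.2424)^4:
P(M) = 0.7576^4 = 0.329428
P(M+2) = 4 × 0.7576^3 × 0.2424^1 = 0.421612
P(M+4) = 6 × 0.7576^2 × 0.2424^2 = 0.202347
P(M+6) = 4 × 0.7576^1 × 0.2424^3 = 0.043162
P(M+8) = 0.2424^4 = 0.003452
The M+2 peak is largest (0.421612); scaling to 100 gives 78.14 : 100.00 : 47.99 : 10.24 : 0.82.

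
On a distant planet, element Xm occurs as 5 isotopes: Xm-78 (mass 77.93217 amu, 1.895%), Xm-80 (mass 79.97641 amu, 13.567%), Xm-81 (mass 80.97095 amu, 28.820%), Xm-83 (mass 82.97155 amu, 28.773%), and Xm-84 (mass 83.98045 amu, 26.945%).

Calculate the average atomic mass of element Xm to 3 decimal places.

82.165 amu

Weight each isotope mass by its fractional abundance: 0.01895 × 77.93217 + 0.13567 × 79.97641 + 0.28820 × 80.97095 + 0.28773 × 82.97155 + 0.26945 × 83.98045
= 1.476815 + 10.850400 + 23.335828 + 23.873404 + 22.628532 = 82.164979 amu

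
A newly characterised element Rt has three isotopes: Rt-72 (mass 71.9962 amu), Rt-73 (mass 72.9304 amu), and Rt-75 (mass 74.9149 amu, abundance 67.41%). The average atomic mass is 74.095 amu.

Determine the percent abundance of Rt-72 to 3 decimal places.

Let x and y be the fractions of Rt-72 and Rt-73. Then x + y = 1 − 0.6741 = 0.3259 and 71.9962x + 72.9304y = 74.095 − 0.6741×74.9149 = 23.59486591.
Substituting: 71.9962x + 72.9304(0.3259 − x) = 23.59486591
(71.9962 − 72.9304)x = -0.17315145  ⇒  x = 0.18535, y = 0.14055
Rt-72: 18.535%, Rt-73: 14.055%.

18.535%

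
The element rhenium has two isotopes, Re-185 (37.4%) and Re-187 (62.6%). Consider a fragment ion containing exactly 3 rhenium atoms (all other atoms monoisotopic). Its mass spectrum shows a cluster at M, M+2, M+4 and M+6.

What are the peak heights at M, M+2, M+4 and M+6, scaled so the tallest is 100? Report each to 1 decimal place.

11.9 : 59.7 : 100.0 : 55.8

The 3 Re atoms are independent, so intensities follow the terms of (0.374 + 0.626)^3.
P(M) = 0.374^3 = 0.052314
P(M+2) = 3 × 0.374^2 × 0.626^1 = 0.262687
P(M+4) = 3 × 0.374^1 × 0.626^2 = 0.439685
P(M+6) = 0.626^3 = 0.245314
The M+4 peak is largest (0.439685); scaling to 100 gives 11.9 : 59.7 : 100.0 : 55.8.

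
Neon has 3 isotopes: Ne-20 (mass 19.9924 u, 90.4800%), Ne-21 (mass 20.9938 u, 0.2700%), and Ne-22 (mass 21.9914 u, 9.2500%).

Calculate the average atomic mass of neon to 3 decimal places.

20.180 u

Average mass = Σ (abundance × isotope mass) = 0.904800 × 19.9924 + 0.002700 × 20.9938 + 0.092500 × 21.9914
= 18.08912 + 0.05668 + 2.03420 = 20.18000 u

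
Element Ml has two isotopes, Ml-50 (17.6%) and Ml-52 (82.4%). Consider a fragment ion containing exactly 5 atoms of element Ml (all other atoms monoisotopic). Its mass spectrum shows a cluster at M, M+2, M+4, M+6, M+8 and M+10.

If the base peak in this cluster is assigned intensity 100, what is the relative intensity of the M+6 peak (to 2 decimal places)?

Binomial terms of (0.176 + 0.824)^5: M 0.0002, M+2 0.0040, M+4 0.0370, M+6 0.1733, M+8 0.4057, M+10 0.3799 → M+8 is the base peak.
P(M+8) = C(5,4) × 0.176^1 × 0.824^4 = 5 × 0.1760 × 0.46100841 = 0.405687 (base)
P(M+6) = C(5,3) × 0.176^2 × 0.824^3 = 10 × 0.030976 × 0.55947622 = 0.173303
Relative intensity = 0.173303 / 0.405687 × 100 = 42.72

42.72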